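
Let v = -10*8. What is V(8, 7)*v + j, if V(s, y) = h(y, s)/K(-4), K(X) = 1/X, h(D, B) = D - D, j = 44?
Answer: 44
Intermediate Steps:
h(D, B) = 0
v = -80
V(s, y) = 0 (V(s, y) = 0/(1/(-4)) = 0/(-1/4) = 0*(-4) = 0)
V(8, 7)*v + j = 0*(-80) + 44 = 0 + 44 = 44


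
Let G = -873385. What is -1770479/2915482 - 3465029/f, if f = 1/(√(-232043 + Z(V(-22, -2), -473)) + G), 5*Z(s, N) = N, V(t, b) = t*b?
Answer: 8823135868172430051/2915482 - 13860116*I*√362715/5 ≈ 3.0263e+12 - 1.6695e+9*I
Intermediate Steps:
V(t, b) = b*t
Z(s, N) = N/5
f = 1/(-873385 + 4*I*√362715/5) (f = 1/(√(-232043 + (⅕)*(-473)) - 873385) = 1/(√(-232043 - 473/5) - 873385) = 1/(√(-1160688/5) - 873385) = 1/(4*I*√362715/5 - 873385) = 1/(-873385 + 4*I*√362715/5) ≈ -1.145e-6 - 6.32e-10*I)
-1770479/2915482 - 3465029/f = -1770479/2915482 - 3465029/(-4366925/3814007951813 - 4*I*√362715/3814007951813)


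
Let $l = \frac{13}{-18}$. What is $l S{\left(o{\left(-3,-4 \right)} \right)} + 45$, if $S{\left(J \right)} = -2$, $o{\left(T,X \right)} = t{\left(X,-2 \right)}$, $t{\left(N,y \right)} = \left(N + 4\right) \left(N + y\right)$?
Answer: $\frac{418}{9} \approx 46.444$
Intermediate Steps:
$t{\left(N,y \right)} = \left(4 + N\right) \left(N + y\right)$
$o{\left(T,X \right)} = -8 + X^{2} + 2 X$ ($o{\left(T,X \right)} = X^{2} + 4 X + 4 \left(-2\right) + X \left(-2\right) = X^{2} + 4 X - 8 - 2 X = -8 + X^{2} + 2 X$)
$l = - \frac{13}{18}$ ($l = 13 \left(- \frac{1}{18}\right) = - \frac{13}{18} \approx -0.72222$)
$l S{\left(o{\left(-3,-4 \right)} \right)} + 45 = \left(- \frac{13}{18}\right) \left(-2\right) + 45 = \frac{13}{9} + 45 = \frac{418}{9}$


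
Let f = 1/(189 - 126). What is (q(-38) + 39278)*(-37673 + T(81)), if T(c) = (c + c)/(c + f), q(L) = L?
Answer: -471549007665/319 ≈ -1.4782e+9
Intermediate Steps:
f = 1/63 ≈ 0.015873
T(c) = 2*c/(1/63 + c) (T(c) = (c + c)/(c + 1/63) = (2*c)/(1/63 + c) = 2*c/(1/63 + c))
(q(-38) + 39278)*(-37673 + T(81)) = (-38 + 39278)*(-37673 + 126*81/(1 + 63*81)) = 39240*(-37673 + 126*81/(1 + 5103)) = 39240*(-37673 + 126*81/5104) = 39240*(-37673 + 126*81*(1/5104)) = 39240*(-37673 + 5103/2552) = 39240*(-96136393/2552) = -471549007665/319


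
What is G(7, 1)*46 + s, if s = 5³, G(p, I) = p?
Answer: 447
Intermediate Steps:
s = 125
G(7, 1)*46 + s = 7*46 + 125 = 322 + 125 = 447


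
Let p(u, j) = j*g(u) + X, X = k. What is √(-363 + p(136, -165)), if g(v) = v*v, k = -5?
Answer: 4*I*√190763 ≈ 1747.1*I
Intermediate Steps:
X = -5
g(v) = v²
p(u, j) = -5 + j*u² (p(u, j) = j*u² - 5 = -5 + j*u²)
√(-363 + p(136, -165)) = √(-363 + (-5 - 165*136²)) = √(-363 + (-5 - 165*18496)) = √(-363 + (-5 - 3051840)) = √(-363 - 3051845) = √(-3052208) = 4*I*√190763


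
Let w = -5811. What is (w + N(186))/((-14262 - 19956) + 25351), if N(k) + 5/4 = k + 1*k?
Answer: 21761/35468 ≈ 0.61354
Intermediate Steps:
N(k) = -5/4 + 2*k (N(k) = -5/4 + (k + 1*k) = -5/4 + (k + k) = -5/4 + 2*k)
(w + N(186))/((-14262 - 19956) + 25351) = (-5811 + (-5/4 + 2*186))/((-14262 - 19956) + 25351) = (-5811 + (-5/4 + 372))/(-34218 + 25351) = (-5811 + 1483/4)/(-8867) = -21761/4*(-1/8867) = 21761/35468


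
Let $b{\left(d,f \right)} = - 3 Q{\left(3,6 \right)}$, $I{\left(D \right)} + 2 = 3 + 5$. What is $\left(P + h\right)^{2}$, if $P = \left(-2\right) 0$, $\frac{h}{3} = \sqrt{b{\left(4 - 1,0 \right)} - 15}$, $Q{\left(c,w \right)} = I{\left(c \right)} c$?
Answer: $-621$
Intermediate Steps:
$I{\left(D \right)} = 6$ ($I{\left(D \right)} = -2 + \left(3 + 5\right) = -2 + 8 = 6$)
$Q{\left(c,w \right)} = 6 c$
$b{\left(d,f \right)} = -54$ ($b{\left(d,f \right)} = - 3 \cdot 6 \cdot 3 = \left(-3\right) 18 = -54$)
$h = 3 i \sqrt{69}$ ($h = 3 \sqrt{-54 - 15} = 3 \sqrt{-69} = 3 i \sqrt{69} \approx 24.92 i$)
$P = 0$
$\left(P + h\right)^{2} = \left(0 + 3 i \sqrt{69}\right)^{2} = \left(3 i \sqrt{69}\right)^{2} = -621$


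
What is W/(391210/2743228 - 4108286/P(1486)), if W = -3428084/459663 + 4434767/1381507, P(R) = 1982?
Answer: 215677985115100843574/105238928616660792635931 ≈ 0.0020494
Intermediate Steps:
W = -158671984651/37354567773 (W = -3428084*1/459663 + 4434767*(1/1381507) = -201652/27039 + 4434767/1381507 = -158671984651/37354567773 ≈ -4.2477)
W/(391210/2743228 - 4108286/P(1486)) = -158671984651/(37354567773*(391210/2743228 - 4108286/1982)) = -158671984651/(37354567773*(391210*(1/2743228) - 4108286*1/1982)) = -158671984651/(37354567773*(195605/1371614 - 2054143/991)) = -158671984651/(37354567773*(-2817297452247/1359269474)) = -158671984651/37354567773*(-1359269474/2817297452247) = 215677985115100843574/105238928616660792635931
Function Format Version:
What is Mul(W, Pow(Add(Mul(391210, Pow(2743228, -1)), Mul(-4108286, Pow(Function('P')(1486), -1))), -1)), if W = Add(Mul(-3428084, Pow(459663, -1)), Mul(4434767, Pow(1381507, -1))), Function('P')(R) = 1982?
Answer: Rational(215677985115100843574, 105238928616660792635931) ≈ 0.0020494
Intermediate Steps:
W = Rational(-158671984651, 37354567773) (W = Add(Mul(-3428084, Rational(1, 459663)), Mul(4434767, Rational(1, 1381507))) = Add(Rational(-201652, 27039), Rational(4434767, 1381507)) = Rational(-158671984651, 37354567773) ≈ -4.2477)
Mul(W, Pow(Add(Mul(391210, Pow(2743228, -1)), Mul(-4108286, Pow(Function('P')(1486), -1))), -1)) = Mul(Rational(-158671984651, 37354567773), Pow(Add(Mul(391210, Pow(2743228, -1)), Mul(-4108286, Pow(1982, -1))), -1)) = Mul(Rational(-158671984651, 37354567773), Pow(Add(Mul(391210, Rational(1, 2743228)), Mul(-4108286, Rational(1, 1982))), -1)) = Mul(Rational(-158671984651, 37354567773), Pow(Add(Rational(195605, 1371614), Rational(-2054143, 991)), -1)) = Mul(Rational(-158671984651, 37354567773), Pow(Rational(-2817297452247, 1359269474), -1)) = Mul(Rational(-158671984651, 37354567773), Rational(-1359269474, 2817297452247)) = Rational(215677985115100843574, 105238928616660792635931)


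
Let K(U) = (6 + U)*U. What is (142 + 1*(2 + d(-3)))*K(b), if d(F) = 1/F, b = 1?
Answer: 3017/3 ≈ 1005.7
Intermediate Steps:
d(F) = 1/F
K(U) = U*(6 + U)
(142 + 1*(2 + d(-3)))*K(b) = (142 + 1*(2 + 1/(-3)))*(1*(6 + 1)) = (142 + 1*(2 - ⅓))*(1*7) = (142 + 1*(5/3))*7 = (142 + 5/3)*7 = (431/3)*7 = 3017/3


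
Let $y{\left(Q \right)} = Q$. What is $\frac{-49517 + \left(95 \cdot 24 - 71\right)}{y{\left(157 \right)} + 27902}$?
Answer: $- \frac{47308}{28059} \approx -1.686$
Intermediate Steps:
$\frac{-49517 + \left(95 \cdot 24 - 71\right)}{y{\left(157 \right)} + 27902} = \frac{-49517 + \left(95 \cdot 24 - 71\right)}{157 + 27902} = \frac{-49517 + \left(2280 - 71\right)}{28059} = \left(-49517 + 2209\right) \frac{1}{28059} = \left(-47308\right) \frac{1}{28059} = - \frac{47308}{28059}$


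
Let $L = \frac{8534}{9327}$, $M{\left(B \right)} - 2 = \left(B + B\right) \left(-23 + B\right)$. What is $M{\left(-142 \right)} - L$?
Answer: $\frac{437073340}{9327} \approx 46861.0$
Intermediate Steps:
$M{\left(B \right)} = 2 + 2 B \left(-23 + B\right)$ ($M{\left(B \right)} = 2 + \left(B + B\right) \left(-23 + B\right) = 2 + 2 B \left(-23 + B\right)$)
$L = \frac{8534}{9327}$ ($L = 8534 \cdot \frac{1}{9327} = \frac{8534}{9327} \approx 0.91498$)
$M{\left(-142 \right)} - L = \left(2 - -6532 + 2 \left(-142\right)^{2}\right) - \frac{8534}{9327} = \left(2 + 6532 + 2 \cdot 20164\right) - \frac{8534}{9327} = \left(2 + 6532 + 40328\right) - \frac{8534}{9327} = 46862 - \frac{8534}{9327} = \frac{437073340}{9327}$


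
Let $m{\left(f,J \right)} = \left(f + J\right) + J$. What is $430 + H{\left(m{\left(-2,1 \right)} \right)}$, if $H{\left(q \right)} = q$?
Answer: $430$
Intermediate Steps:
$m{\left(f,J \right)} = f + 2 J$ ($m{\left(f,J \right)} = \left(J + f\right) + J = f + 2 J$)
$430 + H{\left(m{\left(-2,1 \right)} \right)} = 430 + \left(-2 + 2 \cdot 1\right) = 430 + \left(-2 + 2\right) = 430 + 0 = 430$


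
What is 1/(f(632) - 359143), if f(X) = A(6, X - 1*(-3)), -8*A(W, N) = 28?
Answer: -2/718293 ≈ -2.7844e-6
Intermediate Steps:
A(W, N) = -7/2 (A(W, N) = -⅛*28 = -7/2)
f(X) = -7/2
1/(f(632) - 359143) = 1/(-7/2 - 359143) = 1/(-718293/2) = -2/718293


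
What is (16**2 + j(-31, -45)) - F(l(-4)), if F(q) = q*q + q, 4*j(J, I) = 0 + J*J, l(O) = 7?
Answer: 1761/4 ≈ 440.25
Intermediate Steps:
j(J, I) = J**2/4 (j(J, I) = (0 + J*J)/4 = (0 + J**2)/4 = J**2/4)
F(q) = q + q**2 (F(q) = q**2 + q = q + q**2)
(16**2 + j(-31, -45)) - F(l(-4)) = (16**2 + (1/4)*(-31)**2) - 7*(1 + 7) = (256 + (1/4)*961) - 7*8 = (256 + 961/4) - 1*56 = 1985/4 - 56 = 1761/4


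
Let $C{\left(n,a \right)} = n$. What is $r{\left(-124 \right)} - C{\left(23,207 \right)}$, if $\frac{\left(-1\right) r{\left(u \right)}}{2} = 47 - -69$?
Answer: $-255$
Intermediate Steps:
$r{\left(u \right)} = -232$ ($r{\left(u \right)} = - 2 \left(47 - -69\right) = - 2 \left(47 + 69\right) = \left(-2\right) 116 = -232$)
$r{\left(-124 \right)} - C{\left(23,207 \right)} = -232 - 23 = -255$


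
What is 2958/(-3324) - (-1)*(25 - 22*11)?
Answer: -120711/554 ≈ -217.89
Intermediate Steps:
2958/(-3324) - (-1)*(25 - 22*11) = 2958*(-1/3324) - (-1)*(25 - 242) = -493/554 - (-1)*(-217) = -493/554 - 1*217 = -493/554 - 217 = -120711/554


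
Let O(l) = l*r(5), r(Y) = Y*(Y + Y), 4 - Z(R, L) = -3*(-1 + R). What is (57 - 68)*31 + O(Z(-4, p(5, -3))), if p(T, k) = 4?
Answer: -891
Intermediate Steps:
Z(R, L) = 1 + 3*R (Z(R, L) = 4 - (-3)*(-1 + R) = 4 - (3 - 3*R) = 4 + (-3 + 3*R) = 1 + 3*R)
r(Y) = 2*Y**2 (r(Y) = Y*(2*Y) = 2*Y**2)
O(l) = 50*l (O(l) = l*(2*5**2) = l*(2*25) = l*50 = 50*l)
(57 - 68)*31 + O(Z(-4, p(5, -3))) = (57 - 68)*31 + 50*(1 + 3*(-4)) = -11*31 + 50*(1 - 12) = -341 + 50*(-11) = -341 - 550 = -891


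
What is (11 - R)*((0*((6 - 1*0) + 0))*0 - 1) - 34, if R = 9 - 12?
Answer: -48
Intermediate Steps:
R = -3
(11 - R)*((0*((6 - 1*0) + 0))*0 - 1) - 34 = (11 - 1*(-3))*((0*((6 - 1*0) + 0))*0 - 1) - 34 = (11 + 3)*((0*((6 + 0) + 0))*0 - 1) - 34 = 14*((0*(6 + 0))*0 - 1) - 34 = 14*((0*6)*0 - 1) - 34 = 14*(0*0 - 1) - 34 = 14*(0 - 1) - 34 = 14*(-1) - 34 = -14 - 34 = -48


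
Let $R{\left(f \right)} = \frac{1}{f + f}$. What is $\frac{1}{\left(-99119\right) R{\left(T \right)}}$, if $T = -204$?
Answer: $\frac{408}{99119} \approx 0.0041163$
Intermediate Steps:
$R{\left(f \right)} = \frac{1}{2 f}$
$\frac{1}{\left(-99119\right) R{\left(T \right)}} = \frac{1}{\left(-99119\right) \frac{1}{2 \left(-204\right)}} = - \frac{1}{99119 \cdot \frac{1}{2} \left(- \frac{1}{204}\right)} = - \frac{1}{99119 \left(- \frac{1}{408}\right)} = \left(- \frac{1}{99119}\right) \left(-408\right) = \frac{408}{99119}$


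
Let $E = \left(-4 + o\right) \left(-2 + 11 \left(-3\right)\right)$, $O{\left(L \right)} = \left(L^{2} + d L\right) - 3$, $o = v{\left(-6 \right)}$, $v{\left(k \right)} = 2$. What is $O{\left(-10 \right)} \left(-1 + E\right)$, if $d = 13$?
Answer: $-2277$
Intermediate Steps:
$o = 2$
$O{\left(L \right)} = -3 + L^{2} + 13 L$ ($O{\left(L \right)} = \left(L^{2} + 13 L\right) - 3 = -3 + L^{2} + 13 L$)
$E = 70$ ($E = \left(-4 + 2\right) \left(-2 + 11 \left(-3\right)\right) = - 2 \left(-2 - 33\right) = \left(-2\right) \left(-35\right) = 70$)
$O{\left(-10 \right)} \left(-1 + E\right) = \left(-3 + \left(-10\right)^{2} + 13 \left(-10\right)\right) \left(-1 + 70\right) = \left(-3 + 100 - 130\right) 69 = \left(-33\right) 69 = -2277$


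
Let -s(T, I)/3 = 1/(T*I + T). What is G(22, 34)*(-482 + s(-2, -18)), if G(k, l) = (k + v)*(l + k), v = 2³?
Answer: -13768440/17 ≈ -8.0991e+5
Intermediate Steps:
v = 8
s(T, I) = -3/(T + I*T) (s(T, I) = -3/(T*I + T) = -3/(I*T + T) = -3/(T + I*T))
G(k, l) = (8 + k)*(k + l) (G(k, l) = (k + 8)*(l + k) = (8 + k)*(k + l))
G(22, 34)*(-482 + s(-2, -18)) = (22² + 8*22 + 8*34 + 22*34)*(-482 - 3/(-2*(1 - 18))) = (484 + 176 + 272 + 748)*(-482 - 3*(-½)/(-17)) = 1680*(-482 - 3*(-½)*(-1/17)) = 1680*(-482 - 3/34) = 1680*(-16391/34) = -13768440/17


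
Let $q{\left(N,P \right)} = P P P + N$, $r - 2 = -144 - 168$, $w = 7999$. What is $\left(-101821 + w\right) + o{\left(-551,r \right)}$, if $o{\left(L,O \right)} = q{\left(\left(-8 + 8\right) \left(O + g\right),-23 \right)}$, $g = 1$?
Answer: $-105989$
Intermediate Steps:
$r = -310$ ($r = 2 - 312 = -310$)
$q{\left(N,P \right)} = N + P^{3}$ ($q{\left(N,P \right)} = P^{2} P + N = P^{3} + N = N + P^{3}$)
$o{\left(L,O \right)} = -12167$ ($o{\left(L,O \right)} = \left(-8 + 8\right) \left(O + 1\right) + \left(-23\right)^{3} = 0 \left(1 + O\right) - 12167 = 0 - 12167 = -12167$)
$\left(-101821 + w\right) + o{\left(-551,r \right)} = \left(-101821 + 7999\right) - 12167 = -93822 - 12167 = -105989$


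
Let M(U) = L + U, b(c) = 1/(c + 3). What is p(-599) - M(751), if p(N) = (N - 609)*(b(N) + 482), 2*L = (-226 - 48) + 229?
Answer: -173728777/298 ≈ -5.8298e+5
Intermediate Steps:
L = -45/2 (L = ((-226 - 48) + 229)/2 = (-274 + 229)/2 = (½)*(-45) = -45/2 ≈ -22.500)
b(c) = 1/(3 + c)
M(U) = -45/2 + U
p(N) = (-609 + N)*(482 + 1/(3 + N)) (p(N) = (N - 609)*(1/(3 + N) + 482) = (-609 + N)*(482 + 1/(3 + N)))
p(-599) - M(751) = (-881223 - 292091*(-599) + 482*(-599)²)/(3 - 599) - (-45/2 + 751) = (-881223 + 174962509 + 482*358801)/(-596) - 1*1457/2 = -(-881223 + 174962509 + 172942082)/596 - 1457/2 = -1/596*347023368 - 1457/2 = -86755842/149 - 1457/2 = -173728777/298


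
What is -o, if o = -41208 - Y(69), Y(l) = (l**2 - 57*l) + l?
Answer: 42105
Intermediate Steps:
Y(l) = l**2 - 56*l
o = -42105 (o = -41208 - 69*(-56 + 69) = -41208 - 69*13 = -41208 - 1*897 = -41208 - 897 = -42105)
-o = -1*(-42105) = 42105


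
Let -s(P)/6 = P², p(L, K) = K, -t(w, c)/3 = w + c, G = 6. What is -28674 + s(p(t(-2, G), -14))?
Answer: -29850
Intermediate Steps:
t(w, c) = -3*c - 3*w (t(w, c) = -3*(w + c) = -3*(c + w) = -3*c - 3*w)
s(P) = -6*P²
-28674 + s(p(t(-2, G), -14)) = -28674 - 6*(-14)² = -28674 - 6*196 = -28674 - 1176 = -29850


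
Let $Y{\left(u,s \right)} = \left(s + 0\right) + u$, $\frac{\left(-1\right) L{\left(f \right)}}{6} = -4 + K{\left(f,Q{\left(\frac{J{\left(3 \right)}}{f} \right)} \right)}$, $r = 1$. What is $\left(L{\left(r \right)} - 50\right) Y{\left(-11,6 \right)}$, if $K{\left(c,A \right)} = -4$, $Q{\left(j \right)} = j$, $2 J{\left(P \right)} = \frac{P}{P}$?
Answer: $10$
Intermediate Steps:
$J{\left(P \right)} = \frac{1}{2}$ ($J{\left(P \right)} = \frac{P \frac{1}{P}}{2} = \frac{1}{2} \cdot 1 = \frac{1}{2}$)
$L{\left(f \right)} = 48$ ($L{\left(f \right)} = - 6 \left(-4 - 4\right) = \left(-6\right) \left(-8\right) = 48$)
$Y{\left(u,s \right)} = s + u$
$\left(L{\left(r \right)} - 50\right) Y{\left(-11,6 \right)} = \left(48 - 50\right) \left(6 - 11\right) = \left(-2\right) \left(-5\right) = 10$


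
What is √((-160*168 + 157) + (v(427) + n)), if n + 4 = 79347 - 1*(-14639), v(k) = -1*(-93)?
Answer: 2*√16838 ≈ 259.52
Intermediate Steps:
v(k) = 93
n = 93982 (n = -4 + (79347 - 1*(-14639)) = -4 + (79347 + 14639) = -4 + 93986 = 93982)
√((-160*168 + 157) + (v(427) + n)) = √((-160*168 + 157) + (93 + 93982)) = √((-26880 + 157) + 94075) = √(-26723 + 94075) = √67352 = 2*√16838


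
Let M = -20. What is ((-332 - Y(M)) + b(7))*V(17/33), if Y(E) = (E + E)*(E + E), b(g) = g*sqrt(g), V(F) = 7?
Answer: -13524 + 49*sqrt(7) ≈ -13394.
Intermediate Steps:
b(g) = g**(3/2)
Y(E) = 4*E**2 (Y(E) = (2*E)*(2*E) = 4*E**2)
((-332 - Y(M)) + b(7))*V(17/33) = ((-332 - 4*(-20)**2) + 7**(3/2))*7 = ((-332 - 4*400) + 7*sqrt(7))*7 = ((-332 - 1*1600) + 7*sqrt(7))*7 = ((-332 - 1600) + 7*sqrt(7))*7 = (-1932 + 7*sqrt(7))*7 = -13524 + 49*sqrt(7)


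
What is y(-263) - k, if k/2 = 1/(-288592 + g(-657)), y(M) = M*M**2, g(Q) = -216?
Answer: -2626917712587/144404 ≈ -1.8191e+7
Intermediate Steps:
y(M) = M**3
k = -1/144404 (k = 2/(-288592 - 216) = 2/(-288808) = 2*(-1/288808) = -1/144404 ≈ -6.9250e-6)
y(-263) - k = (-263)**3 - 1*(-1/144404) = -18191447 + 1/144404 = -2626917712587/144404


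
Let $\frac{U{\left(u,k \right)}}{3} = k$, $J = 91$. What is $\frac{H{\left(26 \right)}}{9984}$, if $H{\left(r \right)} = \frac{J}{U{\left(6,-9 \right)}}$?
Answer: $- \frac{7}{20736} \approx -0.00033758$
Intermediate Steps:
$U{\left(u,k \right)} = 3 k$
$H{\left(r \right)} = - \frac{91}{27}$ ($H{\left(r \right)} = \frac{91}{3 \left(-9\right)} = \frac{91}{-27} = 91 \left(- \frac{1}{27}\right) = - \frac{91}{27}$)
$\frac{H{\left(26 \right)}}{9984} = - \frac{91}{27 \cdot 9984} = \left(- \frac{91}{27}\right) \frac{1}{9984} = - \frac{7}{20736}$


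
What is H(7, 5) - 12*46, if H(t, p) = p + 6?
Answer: -541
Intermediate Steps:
H(t, p) = 6 + p
H(7, 5) - 12*46 = (6 + 5) - 12*46 = 11 - 552 = -541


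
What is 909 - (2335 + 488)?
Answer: -1914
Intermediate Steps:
909 - (2335 + 488) = 909 - 1*2823 = 909 - 2823 = -1914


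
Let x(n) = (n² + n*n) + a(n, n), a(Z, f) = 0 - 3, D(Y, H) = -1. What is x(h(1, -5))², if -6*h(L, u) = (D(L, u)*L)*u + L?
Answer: 1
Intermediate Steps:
a(Z, f) = -3
h(L, u) = -L/6 + L*u/6 (h(L, u) = -((-L)*u + L)/6 = -(-L*u + L)/6 = -(L - L*u)/6 = -L/6 + L*u/6)
x(n) = -3 + 2*n² (x(n) = (n² + n*n) - 3 = (n² + n²) - 3 = 2*n² - 3 = -3 + 2*n²)
x(h(1, -5))² = (-3 + 2*((⅙)*1*(-1 - 5))²)² = (-3 + 2*((⅙)*1*(-6))²)² = (-3 + 2*(-1)²)² = (-3 + 2*1)² = (-3 + 2)² = (-1)² = 1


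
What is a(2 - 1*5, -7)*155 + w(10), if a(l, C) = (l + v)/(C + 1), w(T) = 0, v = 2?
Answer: 155/6 ≈ 25.833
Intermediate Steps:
a(l, C) = (2 + l)/(1 + C) (a(l, C) = (l + 2)/(C + 1) = (2 + l)/(1 + C))
a(2 - 1*5, -7)*155 + w(10) = ((2 + (2 - 1*5))/(1 - 7))*155 + 0 = ((2 + (2 - 5))/(-6))*155 + 0 = -(2 - 3)/6*155 + 0 = -1/6*(-1)*155 + 0 = (1/6)*155 + 0 = 155/6 + 0 = 155/6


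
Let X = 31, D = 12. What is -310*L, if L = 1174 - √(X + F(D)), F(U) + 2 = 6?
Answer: -363940 + 310*√35 ≈ -3.6211e+5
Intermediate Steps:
F(U) = 4 (F(U) = -2 + 6 = 4)
L = 1174 - √35 (L = 1174 - √(31 + 4) = 1174 - √35 ≈ 1168.1)
-310*L = -310*(1174 - √35) = -363940 + 310*√35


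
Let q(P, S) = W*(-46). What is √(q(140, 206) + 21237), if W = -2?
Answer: √21329 ≈ 146.04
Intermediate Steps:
q(P, S) = 92 (q(P, S) = -2*(-46) = 92)
√(q(140, 206) + 21237) = √(92 + 21237) = √21329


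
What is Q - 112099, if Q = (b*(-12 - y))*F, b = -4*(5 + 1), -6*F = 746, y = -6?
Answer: -130003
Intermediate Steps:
F = -373/3 (F = -⅙*746 = -373/3 ≈ -124.33)
b = -24 (b = -4*6 = -24)
Q = -17904 (Q = -24*(-12 - 1*(-6))*(-373/3) = -24*(-12 + 6)*(-373/3) = -24*(-6)*(-373/3) = 144*(-373/3) = -17904)
Q - 112099 = -17904 - 112099 = -130003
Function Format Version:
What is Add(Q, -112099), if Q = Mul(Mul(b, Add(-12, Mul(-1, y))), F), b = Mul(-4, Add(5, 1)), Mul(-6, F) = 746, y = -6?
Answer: -130003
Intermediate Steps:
F = Rational(-373, 3) (F = Mul(Rational(-1, 6), 746) = Rational(-373, 3) ≈ -124.33)
b = -24 (b = Mul(-4, 6) = -24)
Q = -17904 (Q = Mul(Mul(-24, Add(-12, Mul(-1, -6))), Rational(-373, 3)) = Mul(Mul(-24, Add(-12, 6)), Rational(-373, 3)) = Mul(Mul(-24, -6), Rational(-373, 3)) = Mul(144, Rational(-373, 3)) = -17904)
Add(Q, -112099) = Add(-17904, -112099) = -130003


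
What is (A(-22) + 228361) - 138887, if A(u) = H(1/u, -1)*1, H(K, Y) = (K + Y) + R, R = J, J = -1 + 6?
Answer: 1968515/22 ≈ 89478.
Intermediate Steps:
J = 5
R = 5
H(K, Y) = 5 + K + Y (H(K, Y) = (K + Y) + 5 = 5 + K + Y)
A(u) = 4 + 1/u (A(u) = (5 + 1/u - 1)*1 = (4 + 1/u)*1 = 4 + 1/u)
(A(-22) + 228361) - 138887 = ((4 + 1/(-22)) + 228361) - 138887 = ((4 - 1/22) + 228361) - 138887 = (87/22 + 228361) - 138887 = 5024029/22 - 138887 = 1968515/22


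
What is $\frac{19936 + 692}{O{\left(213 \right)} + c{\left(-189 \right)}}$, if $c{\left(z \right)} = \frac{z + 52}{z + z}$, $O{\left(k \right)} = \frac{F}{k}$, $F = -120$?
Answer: $- \frac{553614264}{5393} \approx -1.0265 \cdot 10^{5}$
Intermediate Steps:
$O{\left(k \right)} = - \frac{120}{k}$
$c{\left(z \right)} = \frac{52 + z}{2 z}$
$\frac{19936 + 692}{O{\left(213 \right)} + c{\left(-189 \right)}} = \frac{19936 + 692}{- \frac{120}{213} + \frac{52 - 189}{2 \left(-189\right)}} = \frac{20628}{\left(-120\right) \frac{1}{213} + \frac{1}{2} \left(- \frac{1}{189}\right) \left(-137\right)} = \frac{20628}{- \frac{40}{71} + \frac{137}{378}} = \frac{20628}{- \frac{5393}{26838}} = 20628 \left(- \frac{26838}{5393}\right) = - \frac{553614264}{5393}$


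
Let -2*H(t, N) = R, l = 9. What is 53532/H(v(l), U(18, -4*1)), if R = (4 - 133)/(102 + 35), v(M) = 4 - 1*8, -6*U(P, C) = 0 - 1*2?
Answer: 4889256/43 ≈ 1.1370e+5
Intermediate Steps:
U(P, C) = ⅓ (U(P, C) = -(0 - 1*2)/6 = -(0 - 2)/6 = -⅙*(-2) = ⅓)
v(M) = -4 (v(M) = 4 - 8 = -4)
R = -129/137 ≈ -0.94161
H(t, N) = 129/274 (H(t, N) = -½*(-129/137) = 129/274)
53532/H(v(l), U(18, -4*1)) = 53532/(129/274) = 53532*(274/129) = 4889256/43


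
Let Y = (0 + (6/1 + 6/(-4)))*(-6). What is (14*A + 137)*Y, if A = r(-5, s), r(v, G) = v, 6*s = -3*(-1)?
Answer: -1809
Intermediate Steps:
s = ½ (s = (-3*(-1))/6 = (⅙)*3 = ½ ≈ 0.50000)
Y = -27 (Y = (0 + (6*1 + 6*(-¼)))*(-6) = (0 + (6 - 3/2))*(-6) = (0 + 9/2)*(-6) = (9/2)*(-6) = -27)
A = -5
(14*A + 137)*Y = (14*(-5) + 137)*(-27) = (-70 + 137)*(-27) = 67*(-27) = -1809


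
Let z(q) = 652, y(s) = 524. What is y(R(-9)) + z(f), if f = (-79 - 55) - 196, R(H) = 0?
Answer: 1176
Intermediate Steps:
f = -330 (f = -134 - 196 = -330)
y(R(-9)) + z(f) = 524 + 652 = 1176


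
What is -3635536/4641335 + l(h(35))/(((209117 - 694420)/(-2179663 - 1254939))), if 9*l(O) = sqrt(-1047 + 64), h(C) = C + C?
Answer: -3635536/4641335 + 3434602*I*sqrt(983)/4367727 ≈ -0.7833 + 24.655*I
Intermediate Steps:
h(C) = 2*C
l(O) = I*sqrt(983)/9 (l(O) = sqrt(-1047 + 64)/9 = sqrt(-983)/9 = (I*sqrt(983))/9 = I*sqrt(983)/9)
-3635536/4641335 + l(h(35))/(((209117 - 694420)/(-2179663 - 1254939))) = -3635536/4641335 + (I*sqrt(983)/9)/(((209117 - 694420)/(-2179663 - 1254939))) = -3635536*1/4641335 + (I*sqrt(983)/9)/((-485303/(-3434602))) = -3635536/4641335 + (I*sqrt(983)/9)/((-485303*(-1/3434602))) = -3635536/4641335 + (I*sqrt(983)/9)/(485303/3434602) = -3635536/4641335 + (I*sqrt(983)/9)*(3434602/485303) = -3635536/4641335 + 3434602*I*sqrt(983)/4367727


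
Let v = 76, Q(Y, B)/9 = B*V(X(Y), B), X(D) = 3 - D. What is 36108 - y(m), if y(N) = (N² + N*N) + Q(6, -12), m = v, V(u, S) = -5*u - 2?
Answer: 25960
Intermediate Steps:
V(u, S) = -2 - 5*u
Q(Y, B) = 9*B*(-17 + 5*Y) (Q(Y, B) = 9*(B*(-2 - 5*(3 - Y))) = 9*(B*(-2 + (-15 + 5*Y))) = 9*(B*(-17 + 5*Y)) = 9*B*(-17 + 5*Y))
m = 76
y(N) = -1404 + 2*N² (y(N) = (N² + N*N) + 9*(-12)*(-17 + 5*6) = (N² + N²) + 9*(-12)*(-17 + 30) = 2*N² + 9*(-12)*13 = 2*N² - 1404 = -1404 + 2*N²)
36108 - y(m) = 36108 - (-1404 + 2*76²) = 36108 - (-1404 + 2*5776) = 36108 - (-1404 + 11552) = 36108 - 1*10148 = 36108 - 10148 = 25960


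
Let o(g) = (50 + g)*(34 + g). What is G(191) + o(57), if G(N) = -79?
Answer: 9658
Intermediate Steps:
o(g) = (34 + g)*(50 + g)
G(191) + o(57) = -79 + (1700 + 57**2 + 84*57) = -79 + (1700 + 3249 + 4788) = -79 + 9737 = 9658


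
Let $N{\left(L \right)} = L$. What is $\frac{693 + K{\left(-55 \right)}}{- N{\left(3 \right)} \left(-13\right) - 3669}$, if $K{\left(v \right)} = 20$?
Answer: $- \frac{713}{3630} \approx -0.19642$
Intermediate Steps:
$\frac{693 + K{\left(-55 \right)}}{- N{\left(3 \right)} \left(-13\right) - 3669} = \frac{693 + 20}{\left(-1\right) 3 \left(-13\right) - 3669} = \frac{713}{\left(-3\right) \left(-13\right) - 3669} = \frac{713}{39 - 3669} = \frac{713}{-3630} = 713 \left(- \frac{1}{3630}\right) = - \frac{713}{3630}$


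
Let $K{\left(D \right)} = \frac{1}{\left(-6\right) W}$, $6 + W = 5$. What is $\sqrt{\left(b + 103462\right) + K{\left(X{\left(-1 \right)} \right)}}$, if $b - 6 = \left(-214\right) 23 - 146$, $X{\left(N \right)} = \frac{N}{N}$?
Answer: $\frac{7 \sqrt{72294}}{6} \approx 313.69$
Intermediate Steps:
$W = -1$ ($W = -6 + 5 = -1$)
$X{\left(N \right)} = 1$
$b = -5062$ ($b = 6 - 5068 = -5062$)
$K{\left(D \right)} = \frac{1}{6}$ ($K{\left(D \right)} = \frac{1}{\left(-6\right) \left(-1\right)} = \frac{1}{6}$)
$\sqrt{\left(b + 103462\right) + K{\left(X{\left(-1 \right)} \right)}} = \sqrt{\left(-5062 + 103462\right) + \frac{1}{6}} = \sqrt{98400 + \frac{1}{6}} = \sqrt{\frac{590401}{6}} = \frac{7 \sqrt{72294}}{6}$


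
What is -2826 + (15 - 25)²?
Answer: -2726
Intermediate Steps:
-2826 + (15 - 25)² = -2826 + (-10)² = -2826 + 100 = -2726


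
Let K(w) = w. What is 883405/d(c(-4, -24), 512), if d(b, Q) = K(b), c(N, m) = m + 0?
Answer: -883405/24 ≈ -36809.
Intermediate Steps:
c(N, m) = m
d(b, Q) = b
883405/d(c(-4, -24), 512) = 883405/(-24) = 883405*(-1/24) = -883405/24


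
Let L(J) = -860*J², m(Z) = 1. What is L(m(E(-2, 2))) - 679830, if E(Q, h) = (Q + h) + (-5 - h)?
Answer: -680690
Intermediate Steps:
E(Q, h) = -5 + Q
L(m(E(-2, 2))) - 679830 = -860*1² - 679830 = -860*1 - 679830 = -860 - 679830 = -680690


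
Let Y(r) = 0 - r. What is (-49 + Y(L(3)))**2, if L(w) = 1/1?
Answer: 2500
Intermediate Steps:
L(w) = 1
Y(r) = -r
(-49 + Y(L(3)))**2 = (-49 - 1*1)**2 = (-49 - 1)**2 = (-50)**2 = 2500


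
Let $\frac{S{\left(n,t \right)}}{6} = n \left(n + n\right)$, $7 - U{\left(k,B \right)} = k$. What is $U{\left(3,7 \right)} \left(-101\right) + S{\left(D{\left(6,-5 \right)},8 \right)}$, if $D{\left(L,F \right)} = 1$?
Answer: $-392$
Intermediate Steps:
$U{\left(k,B \right)} = 7 - k$
$S{\left(n,t \right)} = 12 n^{2}$ ($S{\left(n,t \right)} = 6 n \left(n + n\right) = 6 n 2 n = 6 \cdot 2 n^{2} = 12 n^{2}$)
$U{\left(3,7 \right)} \left(-101\right) + S{\left(D{\left(6,-5 \right)},8 \right)} = \left(7 - 3\right) \left(-101\right) + 12 \cdot 1^{2} = \left(7 - 3\right) \left(-101\right) + 12 \cdot 1 = 4 \left(-101\right) + 12 = -404 + 12 = -392$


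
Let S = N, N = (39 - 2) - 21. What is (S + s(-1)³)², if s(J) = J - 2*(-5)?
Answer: 555025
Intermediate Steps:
s(J) = 10 + J (s(J) = J + 10 = 10 + J)
N = 16 (N = 37 - 21 = 16)
S = 16
(S + s(-1)³)² = (16 + (10 - 1)³)² = (16 + 9³)² = (16 + 729)² = 745² = 555025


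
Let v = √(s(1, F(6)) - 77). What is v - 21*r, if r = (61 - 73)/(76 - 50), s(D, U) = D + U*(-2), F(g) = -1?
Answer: 126/13 + I*√74 ≈ 9.6923 + 8.6023*I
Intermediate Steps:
s(D, U) = D - 2*U
v = I*√74 (v = √((1 - 2*(-1)) - 77) = √((1 + 2) - 77) = √(3 - 77) = √(-74) = I*√74 ≈ 8.6023*I)
r = -6/13 (r = -12/26 = -12*1/26 = -6/13 ≈ -0.46154)
v - 21*r = I*√74 - 21*(-6/13) = I*√74 + 126/13 = 126/13 + I*√74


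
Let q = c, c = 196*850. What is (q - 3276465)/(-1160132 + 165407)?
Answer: 621973/198945 ≈ 3.1264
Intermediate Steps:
c = 166600
q = 166600
(q - 3276465)/(-1160132 + 165407) = (166600 - 3276465)/(-1160132 + 165407) = -3109865/(-994725) = -3109865*(-1/994725) = 621973/198945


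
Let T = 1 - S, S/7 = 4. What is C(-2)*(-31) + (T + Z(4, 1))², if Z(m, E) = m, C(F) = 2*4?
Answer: 281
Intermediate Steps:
C(F) = 8
S = 28 (S = 7*4 = 28)
T = -27 (T = 1 - 1*28 = 1 - 28 = -27)
C(-2)*(-31) + (T + Z(4, 1))² = 8*(-31) + (-27 + 4)² = -248 + (-23)² = -248 + 529 = 281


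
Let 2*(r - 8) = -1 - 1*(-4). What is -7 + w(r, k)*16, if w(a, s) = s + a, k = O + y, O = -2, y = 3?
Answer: 161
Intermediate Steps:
r = 19/2 (r = 8 + (-1 - 1*(-4))/2 = 8 + (-1 + 4)/2 = 8 + (½)*3 = 8 + 3/2 = 19/2 ≈ 9.5000)
k = 1 (k = -2 + 3 = 1)
w(a, s) = a + s
-7 + w(r, k)*16 = -7 + (19/2 + 1)*16 = -7 + (21/2)*16 = -7 + 168 = 161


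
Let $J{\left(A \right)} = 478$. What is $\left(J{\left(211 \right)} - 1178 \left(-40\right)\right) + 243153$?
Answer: $290751$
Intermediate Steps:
$\left(J{\left(211 \right)} - 1178 \left(-40\right)\right) + 243153 = \left(478 - 1178 \left(-40\right)\right) + 243153 = \left(478 - -47120\right) + 243153 = \left(478 + 47120\right) + 243153 = 47598 + 243153 = 290751$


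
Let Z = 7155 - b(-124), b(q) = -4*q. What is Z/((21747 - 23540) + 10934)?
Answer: 6659/9141 ≈ 0.72848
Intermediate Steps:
Z = 6659 (Z = 7155 - (-4)*(-124) = 7155 - 1*496 = 7155 - 496 = 6659)
Z/((21747 - 23540) + 10934) = 6659/((21747 - 23540) + 10934) = 6659/(-1793 + 10934) = 6659/9141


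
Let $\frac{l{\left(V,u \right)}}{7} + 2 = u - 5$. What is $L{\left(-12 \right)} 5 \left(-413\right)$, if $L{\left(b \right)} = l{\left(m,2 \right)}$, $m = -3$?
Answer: $72275$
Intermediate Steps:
$l{\left(V,u \right)} = -49 + 7 u$ ($l{\left(V,u \right)} = -14 + 7 \left(u - 5\right) = -14 + 7 \left(-5 + u\right) = -14 + \left(-35 + 7 u\right) = -49 + 7 u$)
$L{\left(b \right)} = -35$ ($L{\left(b \right)} = -49 + 7 \cdot 2 = -49 + 14 = -35$)
$L{\left(-12 \right)} 5 \left(-413\right) = - 35 \cdot 5 \left(-413\right) = \left(-35\right) \left(-2065\right) = 72275$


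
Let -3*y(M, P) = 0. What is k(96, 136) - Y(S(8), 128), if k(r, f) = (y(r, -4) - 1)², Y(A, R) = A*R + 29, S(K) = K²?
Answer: -8220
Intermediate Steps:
y(M, P) = 0 (y(M, P) = -⅓*0 = 0)
Y(A, R) = 29 + A*R
k(r, f) = 1 (k(r, f) = (0 - 1)² = (-1)² = 1)
k(96, 136) - Y(S(8), 128) = 1 - (29 + 8²*128) = 1 - (29 + 64*128) = 1 - (29 + 8192) = 1 - 1*8221 = 1 - 8221 = -8220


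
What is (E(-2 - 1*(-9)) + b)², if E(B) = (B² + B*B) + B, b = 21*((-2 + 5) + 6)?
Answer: 86436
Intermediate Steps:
b = 189 (b = 21*(3 + 6) = 21*9 = 189)
E(B) = B + 2*B² (E(B) = (B² + B²) + B = 2*B² + B = B + 2*B²)
(E(-2 - 1*(-9)) + b)² = ((-2 - 1*(-9))*(1 + 2*(-2 - 1*(-9))) + 189)² = ((-2 + 9)*(1 + 2*(-2 + 9)) + 189)² = (7*(1 + 2*7) + 189)² = (7*(1 + 14) + 189)² = (7*15 + 189)² = (105 + 189)² = 294² = 86436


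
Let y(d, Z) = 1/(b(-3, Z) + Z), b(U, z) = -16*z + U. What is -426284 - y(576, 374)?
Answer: -2392732091/5613 ≈ -4.2628e+5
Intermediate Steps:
b(U, z) = U - 16*z
y(d, Z) = 1/(-3 - 15*Z) (y(d, Z) = 1/((-3 - 16*Z) + Z) = 1/(-3 - 15*Z))
-426284 - y(576, 374) = -426284 - (-1)/(3 + 15*374) = -426284 - (-1)/(3 + 5610) = -426284 - (-1)/5613 = -426284 - 1*(-1/5613) = -426284 + 1/5613 = -2392732091/5613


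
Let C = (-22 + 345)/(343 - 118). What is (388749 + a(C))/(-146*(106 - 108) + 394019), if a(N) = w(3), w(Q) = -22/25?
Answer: 9718703/9857775 ≈ 0.98589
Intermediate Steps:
C = 323/225 ≈ 1.4356
w(Q) = -22/25 (w(Q) = -22*1/25 = -22/25)
a(N) = -22/25
(388749 + a(C))/(-146*(106 - 108) + 394019) = (388749 - 22/25)/(-146*(106 - 108) + 394019) = 9718703/(25*(-146*(-2) + 394019)) = 9718703/(25*(292 + 394019)) = (9718703/25)/394311 = (9718703/25)*(1/394311) = 9718703/9857775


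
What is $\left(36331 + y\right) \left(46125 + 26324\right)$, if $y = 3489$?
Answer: $2884919180$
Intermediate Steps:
$\left(36331 + y\right) \left(46125 + 26324\right) = \left(36331 + 3489\right) \left(46125 + 26324\right) = 39820 \cdot 72449 = 2884919180$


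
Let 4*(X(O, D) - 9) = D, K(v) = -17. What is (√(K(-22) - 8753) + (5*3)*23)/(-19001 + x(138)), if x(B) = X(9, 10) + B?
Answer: -690/37703 - 2*I*√8770/37703 ≈ -0.018301 - 0.0049677*I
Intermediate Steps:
X(O, D) = 9 + D/4
x(B) = 23/2 + B (x(B) = (9 + (¼)*10) + B = (9 + 5/2) + B = 23/2 + B)
(√(K(-22) - 8753) + (5*3)*23)/(-19001 + x(138)) = (√(-17 - 8753) + (5*3)*23)/(-19001 + (23/2 + 138)) = (√(-8770) + 15*23)/(-19001 + 299/2) = (I*√8770 + 345)/(-37703/2) = (345 + I*√8770)*(-2/37703) = -690/37703 - 2*I*√8770/37703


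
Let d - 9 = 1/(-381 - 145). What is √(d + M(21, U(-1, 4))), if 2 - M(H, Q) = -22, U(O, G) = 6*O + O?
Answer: √9129782/526 ≈ 5.7444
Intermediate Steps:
U(O, G) = 7*O
M(H, Q) = 24 (M(H, Q) = 2 - 1*(-22) = 2 + 22 = 24)
d = 4733/526 (d = 9 + 1/(-381 - 145) = 9 + 1/(-526) = 9 - 1/526 = 4733/526 ≈ 8.9981)
√(d + M(21, U(-1, 4))) = √(4733/526 + 24) = √(17357/526) = √9129782/526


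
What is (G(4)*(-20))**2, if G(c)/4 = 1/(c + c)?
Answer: 100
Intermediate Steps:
G(c) = 2/c (G(c) = 4/(c + c) = 4/((2*c)) = 4*(1/(2*c)) = 2/c)
(G(4)*(-20))**2 = ((2/4)*(-20))**2 = ((2*(1/4))*(-20))**2 = ((1/2)*(-20))**2 = (-10)**2 = 100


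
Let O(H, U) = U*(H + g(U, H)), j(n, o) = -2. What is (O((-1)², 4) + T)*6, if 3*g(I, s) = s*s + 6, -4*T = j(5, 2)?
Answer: 83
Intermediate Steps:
T = ½ (T = -¼*(-2) = ½ ≈ 0.50000)
g(I, s) = 2 + s²/3 (g(I, s) = (s*s + 6)/3 = (s² + 6)/3 = (6 + s²)/3 = 2 + s²/3)
O(H, U) = U*(2 + H + H²/3) (O(H, U) = U*(H + (2 + H²/3)) = U*(2 + H + H²/3))
(O((-1)², 4) + T)*6 = ((⅓)*4*(6 + ((-1)²)² + 3*(-1)²) + ½)*6 = ((⅓)*4*(6 + 1² + 3*1) + ½)*6 = ((⅓)*4*(6 + 1 + 3) + ½)*6 = ((⅓)*4*10 + ½)*6 = (40/3 + ½)*6 = (83/6)*6 = 83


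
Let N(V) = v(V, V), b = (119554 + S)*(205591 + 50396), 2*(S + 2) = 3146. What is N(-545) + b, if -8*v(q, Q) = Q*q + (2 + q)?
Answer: 124025553259/4 ≈ 3.1006e+10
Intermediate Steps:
S = 1571 (S = -2 + (1/2)*3146 = -2 + 1573 = 1571)
v(q, Q) = -1/4 - q/8 - Q*q/8 (v(q, Q) = -(Q*q + (2 + q))/8 = -(2 + q + Q*q)/8 = -1/4 - q/8 - Q*q/8)
b = 31006425375 (b = (119554 + 1571)*(205591 + 50396) = 121125*255987 = 31006425375)
N(V) = -1/4 - V/8 - V**2/8 (N(V) = -1/4 - V/8 - V*V/8 = -1/4 - V/8 - V**2/8)
N(-545) + b = (-1/4 - 1/8*(-545) - 1/8*(-545)**2) + 31006425375 = (-1/4 + 545/8 - 1/8*297025) + 31006425375 = (-1/4 + 545/8 - 297025/8) + 31006425375 = -148241/4 + 31006425375 = 124025553259/4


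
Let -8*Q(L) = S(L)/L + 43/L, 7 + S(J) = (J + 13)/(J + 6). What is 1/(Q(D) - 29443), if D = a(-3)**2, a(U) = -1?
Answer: -4/117791 ≈ -3.3958e-5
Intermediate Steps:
S(J) = -7 + (13 + J)/(6 + J) (S(J) = -7 + (J + 13)/(J + 6) = -7 + (13 + J)/(6 + J))
D = 1 (D = (-1)**2 = 1)
Q(L) = -43/(8*L) - (-29 - 6*L)/(8*L*(6 + L)) (Q(L) = -(((-29 - 6*L)/(6 + L))/L + 43/L)/8 = -((-29 - 6*L)/(L*(6 + L)) + 43/L)/8 = -(43/L + (-29 - 6*L)/(L*(6 + L)))/8 = -43/(8*L) - (-29 - 6*L)/(8*L*(6 + L)))
1/(Q(D) - 29443) = 1/((1/8)*(-229 - 37*1)/(1*(6 + 1)) - 29443) = 1/((1/8)*1*(-229 - 37)/7 - 29443) = 1/((1/8)*1*(1/7)*(-266) - 29443) = 1/(-19/4 - 29443) = 1/(-117791/4) = -4/117791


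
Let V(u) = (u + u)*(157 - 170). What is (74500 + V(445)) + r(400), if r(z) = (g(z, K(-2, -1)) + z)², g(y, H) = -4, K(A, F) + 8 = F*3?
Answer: 219746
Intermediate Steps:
K(A, F) = -8 + 3*F (K(A, F) = -8 + F*3 = -8 + 3*F)
V(u) = -26*u (V(u) = (2*u)*(-13) = -26*u)
r(z) = (-4 + z)²
(74500 + V(445)) + r(400) = (74500 - 26*445) + (-4 + 400)² = (74500 - 11570) + 396² = 62930 + 156816 = 219746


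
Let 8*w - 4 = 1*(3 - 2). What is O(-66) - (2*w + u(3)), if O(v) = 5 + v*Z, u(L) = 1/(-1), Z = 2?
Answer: -509/4 ≈ -127.25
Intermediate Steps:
w = 5/8 (w = 1/2 + (1*(3 - 2))/8 = 1/2 + (1*1)/8 = 1/2 + (1/8)*1 = 1/2 + 1/8 = 5/8 ≈ 0.62500)
u(L) = -1
O(v) = 5 + 2*v (O(v) = 5 + v*2 = 5 + 2*v)
O(-66) - (2*w + u(3)) = (5 + 2*(-66)) - (2*(5/8) - 1) = (5 - 132) - (5/4 - 1) = -127 - 1*1/4 = -127 - 1/4 = -509/4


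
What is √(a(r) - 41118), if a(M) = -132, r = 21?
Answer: 25*I*√66 ≈ 203.1*I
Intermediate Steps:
√(a(r) - 41118) = √(-132 - 41118) = √(-41250) = 25*I*√66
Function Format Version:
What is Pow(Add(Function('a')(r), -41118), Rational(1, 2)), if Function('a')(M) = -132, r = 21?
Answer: Mul(25, I, Pow(66, Rational(1, 2))) ≈ Mul(203.10, I)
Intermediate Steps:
Pow(Add(Function('a')(r), -41118), Rational(1, 2)) = Pow(Add(-132, -41118), Rational(1, 2)) = Pow(-41250, Rational(1, 2)) = Mul(25, I, Pow(66, Rational(1, 2)))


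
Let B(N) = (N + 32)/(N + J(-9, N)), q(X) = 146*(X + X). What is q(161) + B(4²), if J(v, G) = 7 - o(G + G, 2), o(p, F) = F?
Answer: 329100/7 ≈ 47014.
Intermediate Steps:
q(X) = 292*X (q(X) = 146*(2*X) = 292*X)
J(v, G) = 5 (J(v, G) = 7 - 1*2 = 7 - 2 = 5)
B(N) = (32 + N)/(5 + N) (B(N) = (N + 32)/(N + 5) = (32 + N)/(5 + N))
q(161) + B(4²) = 292*161 + (32 + 4²)/(5 + 4²) = 47012 + (32 + 16)/(5 + 16) = 47012 + 48/21 = 47012 + (1/21)*48 = 47012 + 16/7 = 329100/7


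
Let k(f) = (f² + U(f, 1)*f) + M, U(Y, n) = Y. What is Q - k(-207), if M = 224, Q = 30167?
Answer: -55755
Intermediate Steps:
k(f) = 224 + 2*f² (k(f) = (f² + f*f) + 224 = (f² + f²) + 224 = 2*f² + 224 = 224 + 2*f²)
Q - k(-207) = 30167 - (224 + 2*(-207)²) = 30167 - (224 + 2*42849) = 30167 - (224 + 85698) = 30167 - 1*85922 = 30167 - 85922 = -55755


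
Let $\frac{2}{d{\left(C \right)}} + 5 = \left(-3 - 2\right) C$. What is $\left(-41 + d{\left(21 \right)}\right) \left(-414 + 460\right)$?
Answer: $- \frac{103776}{55} \approx -1886.8$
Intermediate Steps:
$d{\left(C \right)} = \frac{2}{-5 - 5 C}$ ($d{\left(C \right)} = \frac{2}{-5 + \left(-3 - 2\right) C} = \frac{2}{-5 - 5 C}$)
$\left(-41 + d{\left(21 \right)}\right) \left(-414 + 460\right) = \left(-41 - \frac{2}{5 + 5 \cdot 21}\right) \left(-414 + 460\right) = \left(-41 - \frac{2}{5 + 105}\right) 46 = \left(-41 - \frac{2}{110}\right) 46 = \left(-41 - \frac{1}{55}\right) 46 = \left(- \frac{2256}{55}\right) 46 = - \frac{103776}{55}$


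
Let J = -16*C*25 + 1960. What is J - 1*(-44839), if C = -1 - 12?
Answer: 51999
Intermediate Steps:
C = -13
J = 7160 (J = -16*(-13)*25 + 1960 = 208*25 + 1960 = 5200 + 1960 = 7160)
J - 1*(-44839) = 7160 - 1*(-44839) = 7160 + 44839 = 51999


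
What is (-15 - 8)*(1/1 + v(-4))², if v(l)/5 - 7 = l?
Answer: -5888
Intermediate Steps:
v(l) = 35 + 5*l
(-15 - 8)*(1/1 + v(-4))² = (-15 - 8)*(1/1 + (35 + 5*(-4)))² = -23*(1 + (35 - 20))² = -23*(1 + 15)² = -23*16² = -23*256 = -5888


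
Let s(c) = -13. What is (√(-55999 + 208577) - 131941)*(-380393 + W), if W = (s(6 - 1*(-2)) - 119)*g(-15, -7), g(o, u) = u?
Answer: 50067519329 - 379469*√152578 ≈ 4.9919e+10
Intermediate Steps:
W = 924 (W = (-13 - 119)*(-7) = -132*(-7) = 924)
(√(-55999 + 208577) - 131941)*(-380393 + W) = (√(-55999 + 208577) - 131941)*(-380393 + 924) = (√152578 - 131941)*(-379469) = (-131941 + √152578)*(-379469) = 50067519329 - 379469*√152578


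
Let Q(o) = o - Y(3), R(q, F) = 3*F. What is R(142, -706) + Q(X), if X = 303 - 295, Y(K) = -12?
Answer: -2098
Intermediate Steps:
X = 8
Q(o) = 12 + o (Q(o) = o - 1*(-12) = o + 12 = 12 + o)
R(142, -706) + Q(X) = 3*(-706) + (12 + 8) = -2118 + 20 = -2098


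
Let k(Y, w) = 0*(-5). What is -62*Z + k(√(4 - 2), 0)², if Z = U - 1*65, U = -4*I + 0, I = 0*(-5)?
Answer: 4030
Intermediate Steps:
I = 0
k(Y, w) = 0
U = 0 (U = -4*0 + 0 = 0 + 0 = 0)
Z = -65 (Z = 0 - 1*65 = 0 - 65 = -65)
-62*Z + k(√(4 - 2), 0)² = -62*(-65) + 0² = 4030 + 0 = 4030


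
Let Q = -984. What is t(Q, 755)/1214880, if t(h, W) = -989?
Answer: -989/1214880 ≈ -0.00081407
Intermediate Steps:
t(Q, 755)/1214880 = -989/1214880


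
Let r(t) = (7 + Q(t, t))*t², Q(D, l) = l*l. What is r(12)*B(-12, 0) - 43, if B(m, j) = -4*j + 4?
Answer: 86933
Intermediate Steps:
Q(D, l) = l²
B(m, j) = 4 - 4*j
r(t) = t²*(7 + t²) (r(t) = (7 + t²)*t² = t²*(7 + t²))
r(12)*B(-12, 0) - 43 = (12²*(7 + 12²))*(4 - 4*0) - 43 = (144*(7 + 144))*(4 + 0) - 43 = (144*151)*4 - 43 = 21744*4 - 43 = 86976 - 43 = 86933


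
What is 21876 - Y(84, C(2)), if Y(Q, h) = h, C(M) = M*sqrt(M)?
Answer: 21876 - 2*sqrt(2) ≈ 21873.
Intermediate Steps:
C(M) = M**(3/2)
21876 - Y(84, C(2)) = 21876 - 2**(3/2) = 21876 - 2*sqrt(2)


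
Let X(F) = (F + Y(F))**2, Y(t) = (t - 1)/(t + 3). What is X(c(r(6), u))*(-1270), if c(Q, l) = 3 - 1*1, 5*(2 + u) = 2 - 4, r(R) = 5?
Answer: -30734/5 ≈ -6146.8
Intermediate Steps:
u = -12/5 (u = -2 + (2 - 4)/5 = -2 + (1/5)*(-2) = -2 - 2/5 = -12/5 ≈ -2.4000)
Y(t) = (-1 + t)/(3 + t)
c(Q, l) = 2 (c(Q, l) = 3 - 1 = 2)
X(F) = (F + (-1 + F)/(3 + F))**2
X(c(r(6), u))*(-1270) = ((-1 + 2 + 2*(3 + 2))**2/(3 + 2)**2)*(-1270) = ((-1 + 2 + 2*5)**2/5**2)*(-1270) = ((-1 + 2 + 10)**2/25)*(-1270) = ((1/25)*11**2)*(-1270) = ((1/25)*121)*(-1270) = (121/25)*(-1270) = -30734/5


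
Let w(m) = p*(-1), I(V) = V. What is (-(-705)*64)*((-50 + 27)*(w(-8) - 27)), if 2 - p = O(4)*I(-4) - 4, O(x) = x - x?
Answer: 34246080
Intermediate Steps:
O(x) = 0
p = 6 (p = 2 - (0*(-4) - 4) = 2 - (0 - 4) = 2 - 1*(-4) = 2 + 4 = 6)
w(m) = -6 (w(m) = 6*(-1) = -6)
(-(-705)*64)*((-50 + 27)*(w(-8) - 27)) = (-(-705)*64)*((-50 + 27)*(-6 - 27)) = (-141*(-320))*(-23*(-33)) = 45120*759 = 34246080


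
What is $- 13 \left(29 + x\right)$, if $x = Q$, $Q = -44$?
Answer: $195$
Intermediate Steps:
$x = -44$
$- 13 \left(29 + x\right) = - 13 \left(29 - 44\right) = \left(-13\right) \left(-15\right) = 195$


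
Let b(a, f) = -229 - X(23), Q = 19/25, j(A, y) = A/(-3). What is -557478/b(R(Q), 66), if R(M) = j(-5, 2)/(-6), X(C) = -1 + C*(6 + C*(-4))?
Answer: -278739/875 ≈ -318.56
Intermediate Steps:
j(A, y) = -A/3 (j(A, y) = A*(-1/3) = -A/3)
X(C) = -1 + C*(6 - 4*C)
Q = 19/25 (Q = 19*(1/25) = 19/25 ≈ 0.76000)
R(M) = -5/18 (R(M) = -1/3*(-5)/(-6) = (5/3)*(-1/6) = -5/18)
b(a, f) = 1750 (b(a, f) = -229 - (-1 - 4*23**2 + 6*23) = -229 - (-1 - 4*529 + 138) = -229 - (-1 - 2116 + 138) = -229 - 1*(-1979) = -229 + 1979 = 1750)
-557478/b(R(Q), 66) = -557478/1750 = -557478*1/1750 = -278739/875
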